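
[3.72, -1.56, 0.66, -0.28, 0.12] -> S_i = 3.72*(-0.42)^i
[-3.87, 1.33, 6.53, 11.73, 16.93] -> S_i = -3.87 + 5.20*i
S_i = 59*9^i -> [59, 531, 4779, 43011, 387099]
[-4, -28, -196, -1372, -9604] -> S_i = -4*7^i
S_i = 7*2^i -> [7, 14, 28, 56, 112]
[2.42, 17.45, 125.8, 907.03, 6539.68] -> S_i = 2.42*7.21^i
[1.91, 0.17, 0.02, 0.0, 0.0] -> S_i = 1.91*0.09^i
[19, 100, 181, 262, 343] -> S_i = 19 + 81*i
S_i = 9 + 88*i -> [9, 97, 185, 273, 361]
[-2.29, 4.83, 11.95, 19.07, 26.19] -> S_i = -2.29 + 7.12*i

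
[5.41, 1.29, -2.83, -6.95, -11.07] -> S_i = 5.41 + -4.12*i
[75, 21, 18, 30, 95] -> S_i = Random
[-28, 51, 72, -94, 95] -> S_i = Random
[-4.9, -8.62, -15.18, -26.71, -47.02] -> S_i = -4.90*1.76^i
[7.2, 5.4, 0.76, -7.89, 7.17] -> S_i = Random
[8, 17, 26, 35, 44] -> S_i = 8 + 9*i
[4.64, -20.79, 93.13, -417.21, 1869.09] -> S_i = 4.64*(-4.48)^i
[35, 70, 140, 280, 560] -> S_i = 35*2^i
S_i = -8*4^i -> [-8, -32, -128, -512, -2048]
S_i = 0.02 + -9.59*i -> [0.02, -9.57, -19.16, -28.75, -38.34]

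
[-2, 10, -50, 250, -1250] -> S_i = -2*-5^i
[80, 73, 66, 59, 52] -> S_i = 80 + -7*i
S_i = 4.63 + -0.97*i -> [4.63, 3.66, 2.69, 1.72, 0.75]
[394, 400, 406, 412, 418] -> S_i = 394 + 6*i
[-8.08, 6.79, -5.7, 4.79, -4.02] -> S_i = -8.08*(-0.84)^i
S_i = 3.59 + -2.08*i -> [3.59, 1.51, -0.57, -2.65, -4.73]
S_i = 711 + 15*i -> [711, 726, 741, 756, 771]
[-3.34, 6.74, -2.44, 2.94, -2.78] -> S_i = Random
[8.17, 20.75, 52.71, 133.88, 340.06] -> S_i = 8.17*2.54^i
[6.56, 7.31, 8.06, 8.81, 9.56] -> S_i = 6.56 + 0.75*i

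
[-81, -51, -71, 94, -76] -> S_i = Random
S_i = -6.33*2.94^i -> [-6.33, -18.61, -54.71, -160.86, -472.93]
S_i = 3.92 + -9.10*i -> [3.92, -5.18, -14.28, -23.38, -32.48]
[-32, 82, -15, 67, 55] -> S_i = Random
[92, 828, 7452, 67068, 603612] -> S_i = 92*9^i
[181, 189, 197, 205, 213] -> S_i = 181 + 8*i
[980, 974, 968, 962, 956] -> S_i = 980 + -6*i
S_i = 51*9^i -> [51, 459, 4131, 37179, 334611]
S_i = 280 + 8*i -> [280, 288, 296, 304, 312]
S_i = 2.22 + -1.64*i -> [2.22, 0.58, -1.06, -2.7, -4.34]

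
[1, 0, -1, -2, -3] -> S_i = 1 + -1*i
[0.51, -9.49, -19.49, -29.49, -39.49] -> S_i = 0.51 + -10.00*i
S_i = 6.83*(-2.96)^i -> [6.83, -20.22, 59.84, -177.13, 524.31]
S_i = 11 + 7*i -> [11, 18, 25, 32, 39]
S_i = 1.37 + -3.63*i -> [1.37, -2.26, -5.89, -9.52, -13.15]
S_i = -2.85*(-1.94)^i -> [-2.85, 5.53, -10.73, 20.81, -40.37]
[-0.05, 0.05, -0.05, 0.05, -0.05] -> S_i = -0.05*(-1.02)^i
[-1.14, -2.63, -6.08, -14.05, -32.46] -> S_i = -1.14*2.31^i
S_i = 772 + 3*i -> [772, 775, 778, 781, 784]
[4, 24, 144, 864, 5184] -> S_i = 4*6^i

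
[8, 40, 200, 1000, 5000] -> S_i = 8*5^i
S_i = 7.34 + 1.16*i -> [7.34, 8.5, 9.66, 10.82, 11.98]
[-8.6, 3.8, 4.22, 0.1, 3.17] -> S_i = Random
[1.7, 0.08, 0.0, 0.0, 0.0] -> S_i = 1.70*0.05^i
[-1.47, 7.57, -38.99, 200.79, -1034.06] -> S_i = -1.47*(-5.15)^i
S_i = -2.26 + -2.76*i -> [-2.26, -5.02, -7.78, -10.54, -13.3]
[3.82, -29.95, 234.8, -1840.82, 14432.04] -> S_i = 3.82*(-7.84)^i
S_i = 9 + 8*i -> [9, 17, 25, 33, 41]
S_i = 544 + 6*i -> [544, 550, 556, 562, 568]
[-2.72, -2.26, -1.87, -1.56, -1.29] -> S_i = -2.72*0.83^i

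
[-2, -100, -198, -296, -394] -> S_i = -2 + -98*i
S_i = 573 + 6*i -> [573, 579, 585, 591, 597]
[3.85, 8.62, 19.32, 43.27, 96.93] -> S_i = 3.85*2.24^i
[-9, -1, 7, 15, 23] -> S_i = -9 + 8*i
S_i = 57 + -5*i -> [57, 52, 47, 42, 37]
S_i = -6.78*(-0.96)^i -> [-6.78, 6.51, -6.25, 6.0, -5.76]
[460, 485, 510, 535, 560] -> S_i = 460 + 25*i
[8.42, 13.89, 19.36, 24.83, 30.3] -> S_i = 8.42 + 5.47*i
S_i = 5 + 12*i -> [5, 17, 29, 41, 53]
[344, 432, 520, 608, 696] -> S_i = 344 + 88*i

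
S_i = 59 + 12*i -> [59, 71, 83, 95, 107]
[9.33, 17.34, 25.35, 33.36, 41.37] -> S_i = 9.33 + 8.01*i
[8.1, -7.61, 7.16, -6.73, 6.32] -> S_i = 8.10*(-0.94)^i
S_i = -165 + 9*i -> [-165, -156, -147, -138, -129]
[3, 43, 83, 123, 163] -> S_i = 3 + 40*i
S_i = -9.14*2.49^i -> [-9.14, -22.76, -56.67, -141.11, -351.35]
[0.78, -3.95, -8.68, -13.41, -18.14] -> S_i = 0.78 + -4.73*i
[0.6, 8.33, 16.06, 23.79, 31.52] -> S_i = 0.60 + 7.73*i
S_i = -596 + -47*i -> [-596, -643, -690, -737, -784]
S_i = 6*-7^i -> [6, -42, 294, -2058, 14406]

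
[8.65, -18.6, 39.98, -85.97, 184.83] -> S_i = 8.65*(-2.15)^i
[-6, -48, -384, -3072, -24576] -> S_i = -6*8^i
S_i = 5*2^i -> [5, 10, 20, 40, 80]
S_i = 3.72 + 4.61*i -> [3.72, 8.33, 12.94, 17.55, 22.16]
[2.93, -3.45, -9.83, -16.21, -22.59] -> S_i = 2.93 + -6.38*i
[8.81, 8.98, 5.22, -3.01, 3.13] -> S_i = Random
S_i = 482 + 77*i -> [482, 559, 636, 713, 790]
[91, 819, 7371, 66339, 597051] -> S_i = 91*9^i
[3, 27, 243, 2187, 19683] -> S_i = 3*9^i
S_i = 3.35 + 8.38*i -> [3.35, 11.73, 20.11, 28.49, 36.87]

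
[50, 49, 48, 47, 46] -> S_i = 50 + -1*i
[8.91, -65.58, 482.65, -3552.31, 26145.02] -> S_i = 8.91*(-7.36)^i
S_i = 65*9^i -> [65, 585, 5265, 47385, 426465]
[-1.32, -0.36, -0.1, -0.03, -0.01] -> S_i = -1.32*0.27^i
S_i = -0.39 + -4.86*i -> [-0.39, -5.25, -10.11, -14.97, -19.83]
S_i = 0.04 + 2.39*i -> [0.04, 2.43, 4.82, 7.21, 9.6]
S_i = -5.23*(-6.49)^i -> [-5.23, 33.94, -220.29, 1429.67, -9278.56]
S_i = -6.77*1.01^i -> [-6.77, -6.84, -6.91, -6.98, -7.04]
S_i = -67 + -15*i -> [-67, -82, -97, -112, -127]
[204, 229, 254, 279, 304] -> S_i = 204 + 25*i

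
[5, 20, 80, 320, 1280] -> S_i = 5*4^i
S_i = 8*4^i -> [8, 32, 128, 512, 2048]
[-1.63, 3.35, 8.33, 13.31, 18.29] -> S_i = -1.63 + 4.98*i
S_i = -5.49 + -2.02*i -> [-5.49, -7.51, -9.53, -11.55, -13.57]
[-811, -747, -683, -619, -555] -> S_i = -811 + 64*i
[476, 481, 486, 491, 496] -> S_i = 476 + 5*i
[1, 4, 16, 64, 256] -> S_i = 1*4^i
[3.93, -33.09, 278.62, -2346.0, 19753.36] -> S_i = 3.93*(-8.42)^i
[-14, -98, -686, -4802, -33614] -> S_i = -14*7^i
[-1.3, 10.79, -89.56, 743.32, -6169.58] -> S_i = -1.30*(-8.30)^i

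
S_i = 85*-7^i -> [85, -595, 4165, -29155, 204085]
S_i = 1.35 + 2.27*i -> [1.35, 3.62, 5.89, 8.16, 10.43]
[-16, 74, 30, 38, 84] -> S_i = Random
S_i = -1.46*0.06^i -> [-1.46, -0.09, -0.01, -0.0, -0.0]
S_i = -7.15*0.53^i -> [-7.15, -3.79, -2.01, -1.06, -0.56]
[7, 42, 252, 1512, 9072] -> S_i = 7*6^i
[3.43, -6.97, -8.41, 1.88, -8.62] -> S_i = Random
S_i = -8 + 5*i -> [-8, -3, 2, 7, 12]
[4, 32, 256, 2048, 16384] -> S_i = 4*8^i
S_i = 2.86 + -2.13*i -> [2.86, 0.73, -1.4, -3.53, -5.66]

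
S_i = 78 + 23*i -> [78, 101, 124, 147, 170]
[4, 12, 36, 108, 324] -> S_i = 4*3^i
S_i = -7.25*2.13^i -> [-7.25, -15.44, -32.89, -70.06, -149.23]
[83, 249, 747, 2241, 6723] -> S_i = 83*3^i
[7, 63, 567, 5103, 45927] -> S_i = 7*9^i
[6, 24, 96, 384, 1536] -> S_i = 6*4^i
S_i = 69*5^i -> [69, 345, 1725, 8625, 43125]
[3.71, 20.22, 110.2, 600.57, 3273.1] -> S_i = 3.71*5.45^i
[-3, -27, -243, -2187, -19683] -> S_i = -3*9^i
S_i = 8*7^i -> [8, 56, 392, 2744, 19208]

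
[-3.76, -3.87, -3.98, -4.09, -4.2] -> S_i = -3.76 + -0.11*i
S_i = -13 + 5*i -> [-13, -8, -3, 2, 7]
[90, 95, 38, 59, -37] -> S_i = Random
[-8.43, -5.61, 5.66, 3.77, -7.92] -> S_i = Random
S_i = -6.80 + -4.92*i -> [-6.8, -11.72, -16.64, -21.56, -26.48]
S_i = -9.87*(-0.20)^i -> [-9.87, 1.97, -0.39, 0.08, -0.02]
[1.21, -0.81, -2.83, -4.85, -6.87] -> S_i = 1.21 + -2.02*i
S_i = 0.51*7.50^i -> [0.51, 3.82, 28.69, 215.16, 1613.67]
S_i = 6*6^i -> [6, 36, 216, 1296, 7776]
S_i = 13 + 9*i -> [13, 22, 31, 40, 49]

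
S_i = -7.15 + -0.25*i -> [-7.15, -7.4, -7.65, -7.9, -8.15]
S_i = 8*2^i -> [8, 16, 32, 64, 128]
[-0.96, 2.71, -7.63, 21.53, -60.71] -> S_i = -0.96*(-2.82)^i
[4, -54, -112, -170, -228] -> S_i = 4 + -58*i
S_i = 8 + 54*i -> [8, 62, 116, 170, 224]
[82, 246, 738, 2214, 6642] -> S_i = 82*3^i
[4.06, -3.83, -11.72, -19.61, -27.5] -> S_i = 4.06 + -7.89*i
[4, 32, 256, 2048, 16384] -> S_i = 4*8^i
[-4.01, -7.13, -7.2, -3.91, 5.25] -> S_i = Random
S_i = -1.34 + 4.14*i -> [-1.34, 2.8, 6.94, 11.08, 15.22]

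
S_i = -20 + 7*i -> [-20, -13, -6, 1, 8]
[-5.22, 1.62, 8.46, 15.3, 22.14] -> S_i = -5.22 + 6.84*i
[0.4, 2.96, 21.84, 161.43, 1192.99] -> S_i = 0.40*7.39^i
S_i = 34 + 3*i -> [34, 37, 40, 43, 46]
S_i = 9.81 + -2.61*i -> [9.81, 7.2, 4.59, 1.98, -0.63]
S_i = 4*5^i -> [4, 20, 100, 500, 2500]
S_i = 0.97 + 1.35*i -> [0.97, 2.32, 3.67, 5.02, 6.37]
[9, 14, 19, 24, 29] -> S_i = 9 + 5*i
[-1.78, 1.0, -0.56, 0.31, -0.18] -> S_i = -1.78*(-0.56)^i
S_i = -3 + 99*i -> [-3, 96, 195, 294, 393]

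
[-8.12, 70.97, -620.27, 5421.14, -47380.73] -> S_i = -8.12*(-8.74)^i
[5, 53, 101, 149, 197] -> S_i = 5 + 48*i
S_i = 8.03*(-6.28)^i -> [8.03, -50.43, 316.69, -1988.82, 12489.76]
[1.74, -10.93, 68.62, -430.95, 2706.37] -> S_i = 1.74*(-6.28)^i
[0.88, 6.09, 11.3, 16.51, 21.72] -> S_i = 0.88 + 5.21*i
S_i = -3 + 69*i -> [-3, 66, 135, 204, 273]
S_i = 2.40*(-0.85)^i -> [2.4, -2.04, 1.73, -1.47, 1.25]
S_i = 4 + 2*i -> [4, 6, 8, 10, 12]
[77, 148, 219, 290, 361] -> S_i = 77 + 71*i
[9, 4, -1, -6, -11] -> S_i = 9 + -5*i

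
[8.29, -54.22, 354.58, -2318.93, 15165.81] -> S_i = 8.29*(-6.54)^i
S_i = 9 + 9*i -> [9, 18, 27, 36, 45]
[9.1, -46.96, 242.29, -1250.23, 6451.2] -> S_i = 9.10*(-5.16)^i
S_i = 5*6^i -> [5, 30, 180, 1080, 6480]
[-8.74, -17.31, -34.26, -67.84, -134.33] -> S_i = -8.74*1.98^i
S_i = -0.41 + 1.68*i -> [-0.41, 1.27, 2.95, 4.63, 6.31]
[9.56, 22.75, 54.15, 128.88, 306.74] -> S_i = 9.56*2.38^i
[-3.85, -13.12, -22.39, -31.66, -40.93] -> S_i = -3.85 + -9.27*i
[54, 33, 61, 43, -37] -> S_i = Random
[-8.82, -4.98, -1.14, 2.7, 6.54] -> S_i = -8.82 + 3.84*i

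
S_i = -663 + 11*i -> [-663, -652, -641, -630, -619]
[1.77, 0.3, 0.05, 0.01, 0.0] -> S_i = 1.77*0.17^i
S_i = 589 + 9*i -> [589, 598, 607, 616, 625]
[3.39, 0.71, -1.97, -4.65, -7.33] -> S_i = 3.39 + -2.68*i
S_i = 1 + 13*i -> [1, 14, 27, 40, 53]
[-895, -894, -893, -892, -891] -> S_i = -895 + 1*i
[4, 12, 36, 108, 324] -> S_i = 4*3^i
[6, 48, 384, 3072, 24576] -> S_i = 6*8^i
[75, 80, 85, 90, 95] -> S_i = 75 + 5*i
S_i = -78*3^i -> [-78, -234, -702, -2106, -6318]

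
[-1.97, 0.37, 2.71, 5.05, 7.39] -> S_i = -1.97 + 2.34*i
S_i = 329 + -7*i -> [329, 322, 315, 308, 301]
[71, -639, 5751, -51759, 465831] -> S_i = 71*-9^i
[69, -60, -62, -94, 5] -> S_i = Random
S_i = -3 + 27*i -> [-3, 24, 51, 78, 105]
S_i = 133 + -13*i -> [133, 120, 107, 94, 81]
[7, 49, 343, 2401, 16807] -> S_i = 7*7^i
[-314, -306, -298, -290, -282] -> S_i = -314 + 8*i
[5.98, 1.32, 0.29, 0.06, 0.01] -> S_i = 5.98*0.22^i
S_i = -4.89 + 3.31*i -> [-4.89, -1.58, 1.73, 5.04, 8.35]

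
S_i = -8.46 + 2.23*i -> [-8.46, -6.23, -4.0, -1.77, 0.46]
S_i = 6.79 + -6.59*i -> [6.79, 0.2, -6.39, -12.98, -19.57]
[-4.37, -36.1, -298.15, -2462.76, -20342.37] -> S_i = -4.37*8.26^i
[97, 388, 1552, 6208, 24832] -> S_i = 97*4^i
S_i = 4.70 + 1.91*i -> [4.7, 6.61, 8.52, 10.43, 12.34]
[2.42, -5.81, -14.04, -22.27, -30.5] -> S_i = 2.42 + -8.23*i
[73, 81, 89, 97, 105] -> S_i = 73 + 8*i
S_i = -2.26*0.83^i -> [-2.26, -1.88, -1.56, -1.29, -1.07]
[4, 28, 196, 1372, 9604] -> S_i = 4*7^i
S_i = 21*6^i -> [21, 126, 756, 4536, 27216]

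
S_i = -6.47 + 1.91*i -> [-6.47, -4.56, -2.65, -0.74, 1.17]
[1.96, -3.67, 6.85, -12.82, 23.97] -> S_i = 1.96*(-1.87)^i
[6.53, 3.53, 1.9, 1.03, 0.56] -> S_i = 6.53*0.54^i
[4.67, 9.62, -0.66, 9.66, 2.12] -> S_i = Random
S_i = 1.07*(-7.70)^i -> [1.07, -8.24, 63.44, -488.49, 3761.38]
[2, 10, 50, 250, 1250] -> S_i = 2*5^i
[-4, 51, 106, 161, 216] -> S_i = -4 + 55*i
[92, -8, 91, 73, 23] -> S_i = Random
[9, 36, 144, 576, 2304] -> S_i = 9*4^i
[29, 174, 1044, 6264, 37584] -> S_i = 29*6^i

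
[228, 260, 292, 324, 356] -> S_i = 228 + 32*i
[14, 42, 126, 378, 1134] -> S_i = 14*3^i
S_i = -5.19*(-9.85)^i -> [-5.19, 51.12, -503.55, 4959.94, -48855.37]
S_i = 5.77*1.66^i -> [5.77, 9.58, 15.9, 26.39, 43.81]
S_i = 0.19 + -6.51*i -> [0.19, -6.32, -12.83, -19.34, -25.85]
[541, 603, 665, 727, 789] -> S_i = 541 + 62*i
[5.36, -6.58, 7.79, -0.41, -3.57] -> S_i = Random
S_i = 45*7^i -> [45, 315, 2205, 15435, 108045]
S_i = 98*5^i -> [98, 490, 2450, 12250, 61250]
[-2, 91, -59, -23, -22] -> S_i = Random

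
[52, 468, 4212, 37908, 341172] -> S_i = 52*9^i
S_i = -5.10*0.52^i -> [-5.1, -2.65, -1.38, -0.72, -0.37]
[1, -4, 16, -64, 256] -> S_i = 1*-4^i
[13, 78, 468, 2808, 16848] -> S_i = 13*6^i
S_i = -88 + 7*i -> [-88, -81, -74, -67, -60]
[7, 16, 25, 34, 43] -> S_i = 7 + 9*i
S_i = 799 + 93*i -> [799, 892, 985, 1078, 1171]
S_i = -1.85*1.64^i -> [-1.85, -3.03, -4.98, -8.16, -13.38]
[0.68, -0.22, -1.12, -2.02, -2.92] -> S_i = 0.68 + -0.90*i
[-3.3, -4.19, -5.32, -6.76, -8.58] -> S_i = -3.30*1.27^i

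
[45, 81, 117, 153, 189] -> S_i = 45 + 36*i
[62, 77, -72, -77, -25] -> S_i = Random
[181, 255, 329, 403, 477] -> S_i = 181 + 74*i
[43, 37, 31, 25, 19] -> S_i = 43 + -6*i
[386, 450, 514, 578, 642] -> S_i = 386 + 64*i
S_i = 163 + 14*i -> [163, 177, 191, 205, 219]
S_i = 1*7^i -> [1, 7, 49, 343, 2401]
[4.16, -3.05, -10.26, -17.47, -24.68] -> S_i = 4.16 + -7.21*i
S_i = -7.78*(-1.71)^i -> [-7.78, 13.3, -22.75, 38.9, -66.52]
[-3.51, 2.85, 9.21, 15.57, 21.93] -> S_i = -3.51 + 6.36*i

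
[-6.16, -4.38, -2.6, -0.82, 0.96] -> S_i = -6.16 + 1.78*i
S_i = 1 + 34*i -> [1, 35, 69, 103, 137]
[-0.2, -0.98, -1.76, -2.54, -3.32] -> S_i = -0.20 + -0.78*i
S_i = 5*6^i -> [5, 30, 180, 1080, 6480]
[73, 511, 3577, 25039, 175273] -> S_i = 73*7^i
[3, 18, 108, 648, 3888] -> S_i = 3*6^i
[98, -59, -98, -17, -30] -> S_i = Random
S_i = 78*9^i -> [78, 702, 6318, 56862, 511758]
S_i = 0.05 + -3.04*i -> [0.05, -2.99, -6.03, -9.07, -12.11]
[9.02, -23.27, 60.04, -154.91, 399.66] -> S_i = 9.02*(-2.58)^i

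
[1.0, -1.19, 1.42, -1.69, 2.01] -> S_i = 1.00*(-1.19)^i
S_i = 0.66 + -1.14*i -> [0.66, -0.48, -1.62, -2.76, -3.9]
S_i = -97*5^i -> [-97, -485, -2425, -12125, -60625]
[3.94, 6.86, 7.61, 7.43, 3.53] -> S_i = Random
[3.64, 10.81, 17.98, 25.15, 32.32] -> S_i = 3.64 + 7.17*i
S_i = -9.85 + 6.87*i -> [-9.85, -2.98, 3.89, 10.76, 17.63]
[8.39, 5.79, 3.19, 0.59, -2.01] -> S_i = 8.39 + -2.60*i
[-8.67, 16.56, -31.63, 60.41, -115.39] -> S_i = -8.67*(-1.91)^i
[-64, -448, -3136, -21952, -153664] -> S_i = -64*7^i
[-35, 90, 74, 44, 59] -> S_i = Random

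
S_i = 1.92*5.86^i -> [1.92, 11.25, 65.93, 386.36, 2264.08]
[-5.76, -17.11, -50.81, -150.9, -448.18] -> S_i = -5.76*2.97^i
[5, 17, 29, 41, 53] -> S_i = 5 + 12*i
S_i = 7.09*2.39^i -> [7.09, 16.95, 40.5, 96.79, 231.33]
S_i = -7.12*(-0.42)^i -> [-7.12, 2.99, -1.26, 0.53, -0.22]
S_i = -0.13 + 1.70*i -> [-0.13, 1.57, 3.27, 4.97, 6.67]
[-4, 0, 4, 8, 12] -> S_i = -4 + 4*i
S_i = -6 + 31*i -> [-6, 25, 56, 87, 118]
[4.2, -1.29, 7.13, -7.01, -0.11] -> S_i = Random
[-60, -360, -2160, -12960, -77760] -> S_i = -60*6^i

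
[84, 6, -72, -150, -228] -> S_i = 84 + -78*i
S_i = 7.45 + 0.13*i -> [7.45, 7.58, 7.71, 7.84, 7.97]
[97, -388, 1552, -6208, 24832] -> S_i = 97*-4^i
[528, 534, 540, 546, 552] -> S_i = 528 + 6*i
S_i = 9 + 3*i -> [9, 12, 15, 18, 21]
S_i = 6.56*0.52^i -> [6.56, 3.41, 1.77, 0.92, 0.48]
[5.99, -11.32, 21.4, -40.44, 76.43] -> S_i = 5.99*(-1.89)^i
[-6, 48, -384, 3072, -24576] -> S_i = -6*-8^i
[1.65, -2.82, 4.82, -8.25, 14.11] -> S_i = 1.65*(-1.71)^i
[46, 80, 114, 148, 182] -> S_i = 46 + 34*i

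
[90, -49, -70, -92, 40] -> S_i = Random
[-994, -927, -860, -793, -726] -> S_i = -994 + 67*i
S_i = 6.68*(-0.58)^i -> [6.68, -3.87, 2.25, -1.3, 0.76]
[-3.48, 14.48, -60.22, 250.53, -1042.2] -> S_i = -3.48*(-4.16)^i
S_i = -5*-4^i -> [-5, 20, -80, 320, -1280]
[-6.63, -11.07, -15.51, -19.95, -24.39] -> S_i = -6.63 + -4.44*i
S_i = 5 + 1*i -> [5, 6, 7, 8, 9]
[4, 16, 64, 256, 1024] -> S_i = 4*4^i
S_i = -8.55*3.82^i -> [-8.55, -32.66, -124.77, -476.6, -1820.62]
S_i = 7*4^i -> [7, 28, 112, 448, 1792]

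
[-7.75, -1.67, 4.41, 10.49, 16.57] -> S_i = -7.75 + 6.08*i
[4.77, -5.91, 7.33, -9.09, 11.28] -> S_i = 4.77*(-1.24)^i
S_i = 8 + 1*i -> [8, 9, 10, 11, 12]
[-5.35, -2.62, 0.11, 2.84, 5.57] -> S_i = -5.35 + 2.73*i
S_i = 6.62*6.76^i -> [6.62, 44.75, 302.52, 2045.02, 13824.35]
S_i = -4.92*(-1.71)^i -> [-4.92, 8.41, -14.39, 24.6, -42.07]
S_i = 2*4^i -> [2, 8, 32, 128, 512]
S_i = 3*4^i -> [3, 12, 48, 192, 768]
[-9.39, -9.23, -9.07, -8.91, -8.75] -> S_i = -9.39 + 0.16*i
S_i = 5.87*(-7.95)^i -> [5.87, -46.67, 371.0, -2949.44, 23448.04]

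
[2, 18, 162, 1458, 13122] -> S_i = 2*9^i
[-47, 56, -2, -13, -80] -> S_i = Random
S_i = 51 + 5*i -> [51, 56, 61, 66, 71]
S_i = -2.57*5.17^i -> [-2.57, -13.29, -68.69, -355.14, -1836.1]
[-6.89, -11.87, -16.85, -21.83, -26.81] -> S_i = -6.89 + -4.98*i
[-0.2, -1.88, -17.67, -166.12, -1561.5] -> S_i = -0.20*9.40^i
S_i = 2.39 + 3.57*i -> [2.39, 5.96, 9.53, 13.1, 16.67]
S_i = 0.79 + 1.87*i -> [0.79, 2.66, 4.53, 6.4, 8.27]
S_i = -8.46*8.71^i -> [-8.46, -73.69, -641.81, -5590.17, -48690.36]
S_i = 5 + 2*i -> [5, 7, 9, 11, 13]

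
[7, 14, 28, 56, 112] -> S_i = 7*2^i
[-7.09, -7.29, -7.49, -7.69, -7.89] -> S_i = -7.09 + -0.20*i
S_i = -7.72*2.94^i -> [-7.72, -22.7, -66.73, -196.18, -576.78]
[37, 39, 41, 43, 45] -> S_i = 37 + 2*i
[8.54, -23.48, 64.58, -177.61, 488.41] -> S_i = 8.54*(-2.75)^i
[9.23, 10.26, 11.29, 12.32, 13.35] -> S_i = 9.23 + 1.03*i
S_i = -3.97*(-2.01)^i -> [-3.97, 7.98, -16.04, 32.24, -64.8]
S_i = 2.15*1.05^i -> [2.15, 2.26, 2.37, 2.49, 2.61]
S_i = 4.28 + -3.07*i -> [4.28, 1.21, -1.86, -4.93, -8.0]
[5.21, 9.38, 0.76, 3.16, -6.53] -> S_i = Random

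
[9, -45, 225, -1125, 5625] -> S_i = 9*-5^i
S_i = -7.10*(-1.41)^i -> [-7.1, 10.01, -14.12, 19.9, -28.06]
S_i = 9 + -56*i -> [9, -47, -103, -159, -215]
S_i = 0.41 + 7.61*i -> [0.41, 8.02, 15.63, 23.24, 30.85]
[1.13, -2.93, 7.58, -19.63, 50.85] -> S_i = 1.13*(-2.59)^i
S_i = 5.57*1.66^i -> [5.57, 9.25, 15.35, 25.48, 42.29]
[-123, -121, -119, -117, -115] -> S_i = -123 + 2*i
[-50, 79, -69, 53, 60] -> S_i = Random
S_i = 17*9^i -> [17, 153, 1377, 12393, 111537]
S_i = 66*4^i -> [66, 264, 1056, 4224, 16896]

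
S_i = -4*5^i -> [-4, -20, -100, -500, -2500]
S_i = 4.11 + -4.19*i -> [4.11, -0.08, -4.27, -8.46, -12.65]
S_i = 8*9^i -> [8, 72, 648, 5832, 52488]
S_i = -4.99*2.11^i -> [-4.99, -10.53, -22.22, -46.88, -98.91]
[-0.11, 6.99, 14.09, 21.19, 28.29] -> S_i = -0.11 + 7.10*i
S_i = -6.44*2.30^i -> [-6.44, -14.81, -34.07, -78.36, -180.22]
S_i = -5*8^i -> [-5, -40, -320, -2560, -20480]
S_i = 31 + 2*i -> [31, 33, 35, 37, 39]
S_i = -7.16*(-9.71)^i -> [-7.16, 69.52, -675.07, 6554.97, -63648.76]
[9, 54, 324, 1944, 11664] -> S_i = 9*6^i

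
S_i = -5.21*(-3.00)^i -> [-5.21, 15.63, -46.89, 140.67, -422.01]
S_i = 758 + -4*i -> [758, 754, 750, 746, 742]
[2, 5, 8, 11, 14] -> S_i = 2 + 3*i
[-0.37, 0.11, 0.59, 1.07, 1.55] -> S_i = -0.37 + 0.48*i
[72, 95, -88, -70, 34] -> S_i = Random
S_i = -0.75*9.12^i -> [-0.75, -6.84, -62.38, -568.91, -5188.49]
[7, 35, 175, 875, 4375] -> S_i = 7*5^i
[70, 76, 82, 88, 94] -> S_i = 70 + 6*i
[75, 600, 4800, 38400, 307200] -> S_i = 75*8^i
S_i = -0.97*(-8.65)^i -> [-0.97, 8.39, -72.58, 627.8, -5430.45]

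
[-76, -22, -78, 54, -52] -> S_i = Random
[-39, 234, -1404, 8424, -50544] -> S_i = -39*-6^i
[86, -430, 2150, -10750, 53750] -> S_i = 86*-5^i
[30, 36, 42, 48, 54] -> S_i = 30 + 6*i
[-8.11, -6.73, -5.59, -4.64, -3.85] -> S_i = -8.11*0.83^i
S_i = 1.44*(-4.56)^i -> [1.44, -6.57, 29.94, -136.54, 622.62]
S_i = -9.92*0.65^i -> [-9.92, -6.45, -4.19, -2.72, -1.77]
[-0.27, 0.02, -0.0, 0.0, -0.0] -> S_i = -0.27*(-0.06)^i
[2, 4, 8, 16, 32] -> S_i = 2*2^i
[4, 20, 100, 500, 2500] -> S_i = 4*5^i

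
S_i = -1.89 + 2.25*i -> [-1.89, 0.36, 2.61, 4.86, 7.11]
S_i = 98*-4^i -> [98, -392, 1568, -6272, 25088]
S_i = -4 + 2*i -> [-4, -2, 0, 2, 4]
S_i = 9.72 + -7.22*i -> [9.72, 2.5, -4.72, -11.94, -19.16]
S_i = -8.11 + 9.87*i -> [-8.11, 1.76, 11.63, 21.5, 31.37]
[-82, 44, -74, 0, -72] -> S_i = Random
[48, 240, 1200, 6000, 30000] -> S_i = 48*5^i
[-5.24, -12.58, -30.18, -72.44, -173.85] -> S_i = -5.24*2.40^i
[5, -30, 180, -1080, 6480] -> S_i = 5*-6^i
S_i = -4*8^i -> [-4, -32, -256, -2048, -16384]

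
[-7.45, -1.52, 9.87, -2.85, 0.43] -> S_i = Random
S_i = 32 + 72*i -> [32, 104, 176, 248, 320]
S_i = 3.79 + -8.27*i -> [3.79, -4.48, -12.75, -21.02, -29.29]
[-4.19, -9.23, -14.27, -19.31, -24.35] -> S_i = -4.19 + -5.04*i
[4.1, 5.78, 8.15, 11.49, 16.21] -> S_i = 4.10*1.41^i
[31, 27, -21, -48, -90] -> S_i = Random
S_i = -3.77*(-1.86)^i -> [-3.77, 7.01, -13.04, 24.26, -45.12]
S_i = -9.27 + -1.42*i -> [-9.27, -10.69, -12.11, -13.53, -14.95]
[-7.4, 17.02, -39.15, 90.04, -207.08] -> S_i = -7.40*(-2.30)^i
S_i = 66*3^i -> [66, 198, 594, 1782, 5346]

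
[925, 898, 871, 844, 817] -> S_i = 925 + -27*i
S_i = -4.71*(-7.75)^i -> [-4.71, 36.5, -282.89, 2192.43, -16991.34]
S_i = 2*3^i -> [2, 6, 18, 54, 162]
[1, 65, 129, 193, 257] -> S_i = 1 + 64*i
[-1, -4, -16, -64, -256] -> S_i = -1*4^i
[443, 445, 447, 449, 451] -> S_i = 443 + 2*i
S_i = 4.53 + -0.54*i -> [4.53, 3.99, 3.45, 2.91, 2.37]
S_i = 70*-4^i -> [70, -280, 1120, -4480, 17920]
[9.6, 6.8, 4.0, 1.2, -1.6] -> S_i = 9.60 + -2.80*i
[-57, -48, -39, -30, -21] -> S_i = -57 + 9*i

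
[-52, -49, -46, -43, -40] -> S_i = -52 + 3*i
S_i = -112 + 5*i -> [-112, -107, -102, -97, -92]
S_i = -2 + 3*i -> [-2, 1, 4, 7, 10]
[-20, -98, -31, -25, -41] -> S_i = Random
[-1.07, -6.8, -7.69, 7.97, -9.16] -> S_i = Random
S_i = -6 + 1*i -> [-6, -5, -4, -3, -2]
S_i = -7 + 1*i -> [-7, -6, -5, -4, -3]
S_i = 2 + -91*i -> [2, -89, -180, -271, -362]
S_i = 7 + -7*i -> [7, 0, -7, -14, -21]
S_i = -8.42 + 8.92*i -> [-8.42, 0.5, 9.42, 18.34, 27.26]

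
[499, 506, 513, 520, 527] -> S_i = 499 + 7*i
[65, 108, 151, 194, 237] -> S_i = 65 + 43*i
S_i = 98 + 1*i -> [98, 99, 100, 101, 102]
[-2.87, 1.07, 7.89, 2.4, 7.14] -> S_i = Random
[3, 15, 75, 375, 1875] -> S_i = 3*5^i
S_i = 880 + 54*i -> [880, 934, 988, 1042, 1096]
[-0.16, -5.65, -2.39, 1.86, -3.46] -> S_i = Random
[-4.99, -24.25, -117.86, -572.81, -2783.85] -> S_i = -4.99*4.86^i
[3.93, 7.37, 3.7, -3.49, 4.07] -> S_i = Random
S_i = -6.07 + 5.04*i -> [-6.07, -1.03, 4.01, 9.05, 14.09]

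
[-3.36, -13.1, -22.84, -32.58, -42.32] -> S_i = -3.36 + -9.74*i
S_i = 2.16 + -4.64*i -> [2.16, -2.48, -7.12, -11.76, -16.4]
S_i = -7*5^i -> [-7, -35, -175, -875, -4375]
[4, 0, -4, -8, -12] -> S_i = 4 + -4*i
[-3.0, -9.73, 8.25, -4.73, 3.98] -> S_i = Random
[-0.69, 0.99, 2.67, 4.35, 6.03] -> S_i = -0.69 + 1.68*i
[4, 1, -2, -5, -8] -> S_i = 4 + -3*i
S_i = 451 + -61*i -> [451, 390, 329, 268, 207]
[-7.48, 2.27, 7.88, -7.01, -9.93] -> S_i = Random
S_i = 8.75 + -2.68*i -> [8.75, 6.07, 3.39, 0.71, -1.97]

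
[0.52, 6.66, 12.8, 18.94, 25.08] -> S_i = 0.52 + 6.14*i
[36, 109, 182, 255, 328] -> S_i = 36 + 73*i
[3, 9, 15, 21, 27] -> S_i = 3 + 6*i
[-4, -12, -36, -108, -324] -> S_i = -4*3^i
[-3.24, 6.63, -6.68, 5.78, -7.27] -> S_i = Random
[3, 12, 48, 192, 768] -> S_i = 3*4^i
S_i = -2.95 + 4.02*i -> [-2.95, 1.07, 5.09, 9.11, 13.13]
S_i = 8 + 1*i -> [8, 9, 10, 11, 12]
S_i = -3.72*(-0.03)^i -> [-3.72, 0.11, -0.0, 0.0, -0.0]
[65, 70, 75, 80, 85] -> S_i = 65 + 5*i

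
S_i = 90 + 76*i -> [90, 166, 242, 318, 394]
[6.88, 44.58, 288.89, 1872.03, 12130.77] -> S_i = 6.88*6.48^i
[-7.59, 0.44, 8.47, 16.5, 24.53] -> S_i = -7.59 + 8.03*i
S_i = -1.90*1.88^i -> [-1.9, -3.57, -6.72, -12.62, -23.73]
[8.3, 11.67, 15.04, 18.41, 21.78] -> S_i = 8.30 + 3.37*i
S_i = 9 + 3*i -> [9, 12, 15, 18, 21]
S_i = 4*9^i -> [4, 36, 324, 2916, 26244]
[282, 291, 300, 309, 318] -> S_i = 282 + 9*i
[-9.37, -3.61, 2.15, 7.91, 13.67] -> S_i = -9.37 + 5.76*i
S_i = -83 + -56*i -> [-83, -139, -195, -251, -307]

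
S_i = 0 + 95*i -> [0, 95, 190, 285, 380]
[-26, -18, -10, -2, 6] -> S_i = -26 + 8*i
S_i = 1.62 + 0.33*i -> [1.62, 1.95, 2.28, 2.61, 2.94]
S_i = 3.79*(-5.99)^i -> [3.79, -22.7, 135.99, -814.55, 4879.18]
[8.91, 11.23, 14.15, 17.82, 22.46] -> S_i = 8.91*1.26^i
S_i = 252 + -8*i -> [252, 244, 236, 228, 220]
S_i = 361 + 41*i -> [361, 402, 443, 484, 525]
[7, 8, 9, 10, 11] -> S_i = 7 + 1*i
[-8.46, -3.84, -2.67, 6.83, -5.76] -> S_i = Random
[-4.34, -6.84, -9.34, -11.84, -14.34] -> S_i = -4.34 + -2.50*i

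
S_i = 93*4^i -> [93, 372, 1488, 5952, 23808]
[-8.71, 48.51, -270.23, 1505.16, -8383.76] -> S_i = -8.71*(-5.57)^i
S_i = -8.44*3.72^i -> [-8.44, -31.4, -116.8, -434.48, -1616.27]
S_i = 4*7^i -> [4, 28, 196, 1372, 9604]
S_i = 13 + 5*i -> [13, 18, 23, 28, 33]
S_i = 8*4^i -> [8, 32, 128, 512, 2048]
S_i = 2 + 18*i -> [2, 20, 38, 56, 74]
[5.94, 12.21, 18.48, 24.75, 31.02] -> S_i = 5.94 + 6.27*i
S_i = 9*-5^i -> [9, -45, 225, -1125, 5625]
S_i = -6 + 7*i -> [-6, 1, 8, 15, 22]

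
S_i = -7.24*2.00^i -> [-7.24, -14.48, -28.96, -57.92, -115.84]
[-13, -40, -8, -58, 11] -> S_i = Random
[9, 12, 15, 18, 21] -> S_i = 9 + 3*i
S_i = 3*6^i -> [3, 18, 108, 648, 3888]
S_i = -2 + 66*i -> [-2, 64, 130, 196, 262]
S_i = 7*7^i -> [7, 49, 343, 2401, 16807]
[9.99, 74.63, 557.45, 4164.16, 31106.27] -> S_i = 9.99*7.47^i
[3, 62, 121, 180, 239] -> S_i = 3 + 59*i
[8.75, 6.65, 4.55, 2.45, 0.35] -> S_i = 8.75 + -2.10*i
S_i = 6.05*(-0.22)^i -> [6.05, -1.33, 0.29, -0.06, 0.01]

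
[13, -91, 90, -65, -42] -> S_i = Random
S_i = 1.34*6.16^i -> [1.34, 8.25, 50.85, 313.22, 1929.42]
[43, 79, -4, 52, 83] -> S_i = Random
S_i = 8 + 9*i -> [8, 17, 26, 35, 44]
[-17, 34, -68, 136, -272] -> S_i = -17*-2^i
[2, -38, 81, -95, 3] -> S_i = Random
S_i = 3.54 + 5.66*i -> [3.54, 9.2, 14.86, 20.52, 26.18]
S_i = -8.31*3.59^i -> [-8.31, -29.83, -107.1, -384.49, -1380.32]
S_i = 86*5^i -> [86, 430, 2150, 10750, 53750]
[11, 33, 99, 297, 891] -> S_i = 11*3^i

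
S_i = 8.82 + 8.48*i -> [8.82, 17.3, 25.78, 34.26, 42.74]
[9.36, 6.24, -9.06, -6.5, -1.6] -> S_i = Random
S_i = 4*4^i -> [4, 16, 64, 256, 1024]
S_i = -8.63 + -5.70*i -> [-8.63, -14.33, -20.03, -25.73, -31.43]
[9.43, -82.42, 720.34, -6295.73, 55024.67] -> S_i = 9.43*(-8.74)^i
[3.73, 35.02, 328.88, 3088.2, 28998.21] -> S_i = 3.73*9.39^i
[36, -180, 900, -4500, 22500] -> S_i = 36*-5^i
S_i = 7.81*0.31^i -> [7.81, 2.42, 0.75, 0.23, 0.07]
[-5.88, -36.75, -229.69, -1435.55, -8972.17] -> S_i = -5.88*6.25^i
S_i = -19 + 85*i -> [-19, 66, 151, 236, 321]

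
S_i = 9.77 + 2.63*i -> [9.77, 12.4, 15.03, 17.66, 20.29]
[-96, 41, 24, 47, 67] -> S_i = Random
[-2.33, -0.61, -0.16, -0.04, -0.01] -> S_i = -2.33*0.26^i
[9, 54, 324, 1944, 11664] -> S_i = 9*6^i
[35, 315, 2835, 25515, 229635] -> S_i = 35*9^i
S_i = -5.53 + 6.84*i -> [-5.53, 1.31, 8.15, 14.99, 21.83]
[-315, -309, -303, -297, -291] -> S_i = -315 + 6*i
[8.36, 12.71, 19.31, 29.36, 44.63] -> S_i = 8.36*1.52^i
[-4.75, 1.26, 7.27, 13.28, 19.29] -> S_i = -4.75 + 6.01*i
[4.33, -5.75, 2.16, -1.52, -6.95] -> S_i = Random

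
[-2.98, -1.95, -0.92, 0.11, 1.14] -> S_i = -2.98 + 1.03*i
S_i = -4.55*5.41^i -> [-4.55, -24.62, -133.17, -720.45, -3897.63]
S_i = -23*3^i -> [-23, -69, -207, -621, -1863]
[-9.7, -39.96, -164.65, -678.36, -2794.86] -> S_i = -9.70*4.12^i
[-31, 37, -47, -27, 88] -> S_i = Random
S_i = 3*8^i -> [3, 24, 192, 1536, 12288]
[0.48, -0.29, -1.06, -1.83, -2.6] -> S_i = 0.48 + -0.77*i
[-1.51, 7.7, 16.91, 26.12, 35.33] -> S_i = -1.51 + 9.21*i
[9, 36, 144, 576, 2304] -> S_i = 9*4^i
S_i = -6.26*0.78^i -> [-6.26, -4.88, -3.81, -2.97, -2.32]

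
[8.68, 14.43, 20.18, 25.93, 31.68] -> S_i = 8.68 + 5.75*i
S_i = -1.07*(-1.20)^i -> [-1.07, 1.28, -1.54, 1.85, -2.22]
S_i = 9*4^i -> [9, 36, 144, 576, 2304]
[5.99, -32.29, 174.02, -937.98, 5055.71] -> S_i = 5.99*(-5.39)^i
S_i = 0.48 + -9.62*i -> [0.48, -9.14, -18.76, -28.38, -38.0]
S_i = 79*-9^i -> [79, -711, 6399, -57591, 518319]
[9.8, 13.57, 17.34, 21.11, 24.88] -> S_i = 9.80 + 3.77*i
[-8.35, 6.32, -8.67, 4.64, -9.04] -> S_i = Random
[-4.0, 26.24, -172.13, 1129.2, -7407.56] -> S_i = -4.00*(-6.56)^i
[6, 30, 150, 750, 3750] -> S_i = 6*5^i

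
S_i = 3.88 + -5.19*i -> [3.88, -1.31, -6.5, -11.69, -16.88]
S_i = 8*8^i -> [8, 64, 512, 4096, 32768]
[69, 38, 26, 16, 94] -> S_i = Random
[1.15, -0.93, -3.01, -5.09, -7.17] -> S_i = 1.15 + -2.08*i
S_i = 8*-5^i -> [8, -40, 200, -1000, 5000]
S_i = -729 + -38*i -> [-729, -767, -805, -843, -881]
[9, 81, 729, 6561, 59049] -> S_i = 9*9^i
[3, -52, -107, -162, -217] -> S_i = 3 + -55*i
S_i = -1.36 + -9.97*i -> [-1.36, -11.33, -21.3, -31.27, -41.24]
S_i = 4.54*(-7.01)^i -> [4.54, -31.83, 223.1, -1563.9, 10962.96]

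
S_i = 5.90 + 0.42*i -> [5.9, 6.32, 6.74, 7.16, 7.58]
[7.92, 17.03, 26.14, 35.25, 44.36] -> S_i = 7.92 + 9.11*i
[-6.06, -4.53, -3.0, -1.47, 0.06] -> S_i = -6.06 + 1.53*i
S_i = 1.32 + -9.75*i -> [1.32, -8.43, -18.18, -27.93, -37.68]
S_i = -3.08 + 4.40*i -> [-3.08, 1.32, 5.72, 10.12, 14.52]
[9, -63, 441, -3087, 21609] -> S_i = 9*-7^i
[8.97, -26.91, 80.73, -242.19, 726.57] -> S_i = 8.97*(-3.00)^i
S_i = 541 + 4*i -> [541, 545, 549, 553, 557]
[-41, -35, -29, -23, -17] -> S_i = -41 + 6*i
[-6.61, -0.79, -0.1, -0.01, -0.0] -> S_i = -6.61*0.12^i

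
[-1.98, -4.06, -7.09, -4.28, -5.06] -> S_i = Random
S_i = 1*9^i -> [1, 9, 81, 729, 6561]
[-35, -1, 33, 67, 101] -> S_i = -35 + 34*i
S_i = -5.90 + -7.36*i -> [-5.9, -13.26, -20.62, -27.98, -35.34]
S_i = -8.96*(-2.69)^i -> [-8.96, 24.1, -64.84, 174.41, -469.16]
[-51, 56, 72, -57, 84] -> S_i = Random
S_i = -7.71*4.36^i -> [-7.71, -33.62, -146.56, -639.02, -2786.12]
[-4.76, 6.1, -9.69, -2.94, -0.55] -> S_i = Random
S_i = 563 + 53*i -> [563, 616, 669, 722, 775]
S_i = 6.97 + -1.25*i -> [6.97, 5.72, 4.47, 3.22, 1.97]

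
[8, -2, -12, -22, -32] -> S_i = 8 + -10*i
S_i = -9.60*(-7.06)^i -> [-9.6, 67.78, -478.5, 3378.2, -23850.09]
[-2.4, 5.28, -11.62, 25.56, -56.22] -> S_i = -2.40*(-2.20)^i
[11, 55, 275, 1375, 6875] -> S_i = 11*5^i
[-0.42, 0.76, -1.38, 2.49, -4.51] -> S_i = -0.42*(-1.81)^i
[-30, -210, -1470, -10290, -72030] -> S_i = -30*7^i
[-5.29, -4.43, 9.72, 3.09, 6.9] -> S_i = Random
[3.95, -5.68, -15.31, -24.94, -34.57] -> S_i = 3.95 + -9.63*i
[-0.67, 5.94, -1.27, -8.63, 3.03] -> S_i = Random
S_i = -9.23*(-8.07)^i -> [-9.23, 74.49, -601.1, 4850.9, -39146.76]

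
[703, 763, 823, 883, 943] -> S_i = 703 + 60*i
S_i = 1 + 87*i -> [1, 88, 175, 262, 349]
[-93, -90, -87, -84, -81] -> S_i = -93 + 3*i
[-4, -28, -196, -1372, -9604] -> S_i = -4*7^i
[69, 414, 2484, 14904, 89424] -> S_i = 69*6^i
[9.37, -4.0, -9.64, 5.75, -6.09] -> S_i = Random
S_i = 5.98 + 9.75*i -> [5.98, 15.73, 25.48, 35.23, 44.98]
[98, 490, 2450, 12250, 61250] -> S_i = 98*5^i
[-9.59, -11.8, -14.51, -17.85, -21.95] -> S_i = -9.59*1.23^i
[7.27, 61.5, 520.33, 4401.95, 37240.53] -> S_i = 7.27*8.46^i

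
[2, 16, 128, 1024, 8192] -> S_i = 2*8^i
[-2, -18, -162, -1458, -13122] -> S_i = -2*9^i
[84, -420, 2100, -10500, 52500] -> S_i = 84*-5^i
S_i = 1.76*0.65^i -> [1.76, 1.14, 0.74, 0.48, 0.31]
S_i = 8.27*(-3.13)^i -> [8.27, -25.89, 81.02, -253.59, 793.75]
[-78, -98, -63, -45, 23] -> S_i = Random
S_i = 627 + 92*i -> [627, 719, 811, 903, 995]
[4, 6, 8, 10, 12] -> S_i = 4 + 2*i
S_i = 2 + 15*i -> [2, 17, 32, 47, 62]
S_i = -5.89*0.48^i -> [-5.89, -2.83, -1.36, -0.65, -0.31]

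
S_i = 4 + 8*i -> [4, 12, 20, 28, 36]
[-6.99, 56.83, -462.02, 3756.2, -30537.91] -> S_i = -6.99*(-8.13)^i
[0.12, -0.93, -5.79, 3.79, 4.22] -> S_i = Random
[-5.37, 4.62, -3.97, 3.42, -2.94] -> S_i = -5.37*(-0.86)^i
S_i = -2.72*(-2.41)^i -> [-2.72, 6.56, -15.8, 38.07, -91.76]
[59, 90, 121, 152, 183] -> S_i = 59 + 31*i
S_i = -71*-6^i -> [-71, 426, -2556, 15336, -92016]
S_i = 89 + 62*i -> [89, 151, 213, 275, 337]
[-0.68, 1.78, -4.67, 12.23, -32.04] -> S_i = -0.68*(-2.62)^i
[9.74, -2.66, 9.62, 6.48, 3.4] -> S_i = Random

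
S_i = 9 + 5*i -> [9, 14, 19, 24, 29]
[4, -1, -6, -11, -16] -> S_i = 4 + -5*i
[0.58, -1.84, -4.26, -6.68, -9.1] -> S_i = 0.58 + -2.42*i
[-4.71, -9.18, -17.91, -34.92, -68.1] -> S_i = -4.71*1.95^i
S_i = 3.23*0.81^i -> [3.23, 2.62, 2.12, 1.72, 1.39]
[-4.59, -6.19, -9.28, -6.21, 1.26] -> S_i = Random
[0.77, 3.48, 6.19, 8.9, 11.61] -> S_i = 0.77 + 2.71*i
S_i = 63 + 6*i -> [63, 69, 75, 81, 87]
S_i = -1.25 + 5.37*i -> [-1.25, 4.12, 9.49, 14.86, 20.23]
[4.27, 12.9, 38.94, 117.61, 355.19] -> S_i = 4.27*3.02^i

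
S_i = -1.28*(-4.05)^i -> [-1.28, 5.18, -21.0, 85.03, -344.37]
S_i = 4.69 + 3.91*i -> [4.69, 8.6, 12.51, 16.42, 20.33]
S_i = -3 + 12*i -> [-3, 9, 21, 33, 45]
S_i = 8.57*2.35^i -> [8.57, 20.14, 47.33, 111.22, 261.37]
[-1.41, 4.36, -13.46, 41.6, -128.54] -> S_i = -1.41*(-3.09)^i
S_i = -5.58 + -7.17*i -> [-5.58, -12.75, -19.92, -27.09, -34.26]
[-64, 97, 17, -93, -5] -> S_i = Random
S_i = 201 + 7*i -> [201, 208, 215, 222, 229]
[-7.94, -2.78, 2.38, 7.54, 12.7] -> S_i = -7.94 + 5.16*i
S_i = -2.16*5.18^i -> [-2.16, -11.19, -57.96, -300.22, -1555.15]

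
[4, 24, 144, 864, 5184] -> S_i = 4*6^i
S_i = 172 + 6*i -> [172, 178, 184, 190, 196]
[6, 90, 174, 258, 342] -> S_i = 6 + 84*i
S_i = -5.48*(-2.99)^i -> [-5.48, 16.39, -48.99, 146.49, -437.99]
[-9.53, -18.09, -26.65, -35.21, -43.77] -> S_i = -9.53 + -8.56*i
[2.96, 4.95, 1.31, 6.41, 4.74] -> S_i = Random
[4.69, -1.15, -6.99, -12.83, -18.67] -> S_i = 4.69 + -5.84*i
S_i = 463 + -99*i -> [463, 364, 265, 166, 67]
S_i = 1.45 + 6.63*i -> [1.45, 8.08, 14.71, 21.34, 27.97]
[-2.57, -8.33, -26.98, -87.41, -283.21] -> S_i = -2.57*3.24^i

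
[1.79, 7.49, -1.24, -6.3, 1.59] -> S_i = Random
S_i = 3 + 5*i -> [3, 8, 13, 18, 23]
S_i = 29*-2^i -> [29, -58, 116, -232, 464]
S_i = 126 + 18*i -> [126, 144, 162, 180, 198]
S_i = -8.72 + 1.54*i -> [-8.72, -7.18, -5.64, -4.1, -2.56]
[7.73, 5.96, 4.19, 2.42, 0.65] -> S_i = 7.73 + -1.77*i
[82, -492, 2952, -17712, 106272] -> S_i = 82*-6^i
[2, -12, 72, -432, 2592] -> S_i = 2*-6^i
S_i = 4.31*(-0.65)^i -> [4.31, -2.8, 1.82, -1.18, 0.77]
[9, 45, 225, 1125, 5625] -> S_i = 9*5^i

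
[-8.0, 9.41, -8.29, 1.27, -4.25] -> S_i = Random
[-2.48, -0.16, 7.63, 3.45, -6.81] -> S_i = Random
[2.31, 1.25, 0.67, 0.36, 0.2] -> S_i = 2.31*0.54^i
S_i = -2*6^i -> [-2, -12, -72, -432, -2592]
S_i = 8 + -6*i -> [8, 2, -4, -10, -16]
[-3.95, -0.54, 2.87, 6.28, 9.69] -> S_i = -3.95 + 3.41*i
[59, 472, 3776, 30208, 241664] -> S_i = 59*8^i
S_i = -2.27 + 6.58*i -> [-2.27, 4.31, 10.89, 17.47, 24.05]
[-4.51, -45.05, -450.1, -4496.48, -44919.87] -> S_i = -4.51*9.99^i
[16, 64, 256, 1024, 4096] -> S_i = 16*4^i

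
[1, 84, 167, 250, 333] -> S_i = 1 + 83*i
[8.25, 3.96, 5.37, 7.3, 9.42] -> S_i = Random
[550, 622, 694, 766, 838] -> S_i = 550 + 72*i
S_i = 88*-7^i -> [88, -616, 4312, -30184, 211288]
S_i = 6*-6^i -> [6, -36, 216, -1296, 7776]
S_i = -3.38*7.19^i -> [-3.38, -24.3, -174.73, -1256.33, -9033.01]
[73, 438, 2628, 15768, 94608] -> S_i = 73*6^i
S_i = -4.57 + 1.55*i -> [-4.57, -3.02, -1.47, 0.08, 1.63]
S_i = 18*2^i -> [18, 36, 72, 144, 288]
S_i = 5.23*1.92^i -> [5.23, 10.04, 19.28, 37.02, 71.07]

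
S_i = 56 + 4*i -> [56, 60, 64, 68, 72]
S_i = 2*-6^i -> [2, -12, 72, -432, 2592]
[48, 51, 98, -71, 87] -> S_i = Random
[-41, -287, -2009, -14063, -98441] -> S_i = -41*7^i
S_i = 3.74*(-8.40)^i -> [3.74, -31.42, 263.89, -2216.71, 18620.39]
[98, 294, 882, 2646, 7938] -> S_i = 98*3^i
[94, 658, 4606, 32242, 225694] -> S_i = 94*7^i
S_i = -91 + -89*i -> [-91, -180, -269, -358, -447]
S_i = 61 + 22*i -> [61, 83, 105, 127, 149]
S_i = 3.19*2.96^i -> [3.19, 9.44, 27.95, 82.73, 244.88]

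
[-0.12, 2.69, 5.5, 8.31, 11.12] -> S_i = -0.12 + 2.81*i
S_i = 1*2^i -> [1, 2, 4, 8, 16]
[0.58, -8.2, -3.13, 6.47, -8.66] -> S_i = Random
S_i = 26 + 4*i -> [26, 30, 34, 38, 42]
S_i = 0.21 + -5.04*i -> [0.21, -4.83, -9.87, -14.91, -19.95]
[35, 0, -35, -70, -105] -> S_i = 35 + -35*i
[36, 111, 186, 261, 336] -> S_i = 36 + 75*i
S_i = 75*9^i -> [75, 675, 6075, 54675, 492075]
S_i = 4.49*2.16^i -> [4.49, 9.7, 20.95, 45.25, 97.74]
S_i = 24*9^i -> [24, 216, 1944, 17496, 157464]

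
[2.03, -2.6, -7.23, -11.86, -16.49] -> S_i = 2.03 + -4.63*i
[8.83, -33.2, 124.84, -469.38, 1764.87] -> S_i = 8.83*(-3.76)^i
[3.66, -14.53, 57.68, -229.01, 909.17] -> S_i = 3.66*(-3.97)^i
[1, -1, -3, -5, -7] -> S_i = 1 + -2*i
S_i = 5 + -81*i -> [5, -76, -157, -238, -319]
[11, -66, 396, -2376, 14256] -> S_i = 11*-6^i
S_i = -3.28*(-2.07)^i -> [-3.28, 6.79, -14.05, 29.09, -60.22]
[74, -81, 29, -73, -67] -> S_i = Random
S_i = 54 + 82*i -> [54, 136, 218, 300, 382]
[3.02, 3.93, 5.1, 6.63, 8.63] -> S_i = 3.02*1.30^i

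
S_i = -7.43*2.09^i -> [-7.43, -15.53, -32.45, -67.83, -141.77]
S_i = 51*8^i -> [51, 408, 3264, 26112, 208896]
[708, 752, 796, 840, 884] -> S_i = 708 + 44*i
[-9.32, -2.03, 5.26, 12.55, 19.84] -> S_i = -9.32 + 7.29*i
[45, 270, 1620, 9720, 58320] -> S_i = 45*6^i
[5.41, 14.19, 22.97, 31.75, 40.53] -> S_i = 5.41 + 8.78*i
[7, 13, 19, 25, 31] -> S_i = 7 + 6*i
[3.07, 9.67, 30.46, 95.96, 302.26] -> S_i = 3.07*3.15^i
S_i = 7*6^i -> [7, 42, 252, 1512, 9072]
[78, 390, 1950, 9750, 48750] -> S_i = 78*5^i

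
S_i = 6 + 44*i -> [6, 50, 94, 138, 182]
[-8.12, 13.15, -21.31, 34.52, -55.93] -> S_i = -8.12*(-1.62)^i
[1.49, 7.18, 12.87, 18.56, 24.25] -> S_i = 1.49 + 5.69*i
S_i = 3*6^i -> [3, 18, 108, 648, 3888]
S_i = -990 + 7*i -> [-990, -983, -976, -969, -962]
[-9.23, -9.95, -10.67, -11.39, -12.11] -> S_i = -9.23 + -0.72*i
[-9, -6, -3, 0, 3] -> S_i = -9 + 3*i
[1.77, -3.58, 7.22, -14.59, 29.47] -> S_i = 1.77*(-2.02)^i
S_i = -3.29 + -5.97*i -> [-3.29, -9.26, -15.23, -21.2, -27.17]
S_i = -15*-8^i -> [-15, 120, -960, 7680, -61440]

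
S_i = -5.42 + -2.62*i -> [-5.42, -8.04, -10.66, -13.28, -15.9]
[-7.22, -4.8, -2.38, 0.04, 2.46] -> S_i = -7.22 + 2.42*i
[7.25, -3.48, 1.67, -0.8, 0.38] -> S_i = 7.25*(-0.48)^i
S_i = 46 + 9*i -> [46, 55, 64, 73, 82]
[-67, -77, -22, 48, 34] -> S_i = Random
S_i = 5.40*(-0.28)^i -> [5.4, -1.51, 0.42, -0.12, 0.03]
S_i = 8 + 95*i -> [8, 103, 198, 293, 388]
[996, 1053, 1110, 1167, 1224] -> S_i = 996 + 57*i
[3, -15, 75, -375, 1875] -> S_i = 3*-5^i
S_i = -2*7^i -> [-2, -14, -98, -686, -4802]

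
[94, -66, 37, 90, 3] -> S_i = Random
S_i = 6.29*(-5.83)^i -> [6.29, -36.67, 213.79, -1246.4, 7266.49]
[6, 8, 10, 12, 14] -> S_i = 6 + 2*i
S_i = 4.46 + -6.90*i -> [4.46, -2.44, -9.34, -16.24, -23.14]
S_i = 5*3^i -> [5, 15, 45, 135, 405]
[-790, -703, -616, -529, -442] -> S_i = -790 + 87*i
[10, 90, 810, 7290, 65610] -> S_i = 10*9^i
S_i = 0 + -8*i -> [0, -8, -16, -24, -32]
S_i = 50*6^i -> [50, 300, 1800, 10800, 64800]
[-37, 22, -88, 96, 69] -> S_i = Random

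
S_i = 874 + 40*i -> [874, 914, 954, 994, 1034]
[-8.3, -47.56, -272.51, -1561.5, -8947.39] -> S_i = -8.30*5.73^i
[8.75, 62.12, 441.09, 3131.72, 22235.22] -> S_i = 8.75*7.10^i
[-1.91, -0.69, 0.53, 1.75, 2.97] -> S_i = -1.91 + 1.22*i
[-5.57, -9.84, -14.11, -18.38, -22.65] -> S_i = -5.57 + -4.27*i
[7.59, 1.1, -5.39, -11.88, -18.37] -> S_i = 7.59 + -6.49*i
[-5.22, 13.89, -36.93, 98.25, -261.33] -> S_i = -5.22*(-2.66)^i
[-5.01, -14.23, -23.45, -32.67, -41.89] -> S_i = -5.01 + -9.22*i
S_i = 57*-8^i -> [57, -456, 3648, -29184, 233472]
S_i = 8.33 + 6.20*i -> [8.33, 14.53, 20.73, 26.93, 33.13]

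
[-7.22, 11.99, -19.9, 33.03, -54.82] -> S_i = -7.22*(-1.66)^i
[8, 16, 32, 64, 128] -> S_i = 8*2^i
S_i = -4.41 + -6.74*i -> [-4.41, -11.15, -17.89, -24.63, -31.37]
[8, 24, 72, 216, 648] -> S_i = 8*3^i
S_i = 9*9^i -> [9, 81, 729, 6561, 59049]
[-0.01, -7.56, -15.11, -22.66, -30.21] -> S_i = -0.01 + -7.55*i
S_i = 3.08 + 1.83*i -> [3.08, 4.91, 6.74, 8.57, 10.4]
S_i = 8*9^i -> [8, 72, 648, 5832, 52488]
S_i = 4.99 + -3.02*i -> [4.99, 1.97, -1.05, -4.07, -7.09]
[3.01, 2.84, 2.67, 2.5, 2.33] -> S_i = 3.01 + -0.17*i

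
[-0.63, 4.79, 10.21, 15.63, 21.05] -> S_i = -0.63 + 5.42*i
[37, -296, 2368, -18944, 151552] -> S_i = 37*-8^i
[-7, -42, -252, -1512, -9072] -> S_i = -7*6^i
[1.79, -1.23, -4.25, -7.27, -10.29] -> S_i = 1.79 + -3.02*i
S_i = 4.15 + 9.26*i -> [4.15, 13.41, 22.67, 31.93, 41.19]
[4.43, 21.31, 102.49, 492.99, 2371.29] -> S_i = 4.43*4.81^i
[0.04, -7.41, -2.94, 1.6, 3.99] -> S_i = Random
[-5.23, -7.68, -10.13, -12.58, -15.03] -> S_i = -5.23 + -2.45*i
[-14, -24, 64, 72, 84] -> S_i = Random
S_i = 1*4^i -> [1, 4, 16, 64, 256]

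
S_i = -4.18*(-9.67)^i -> [-4.18, 40.42, -390.87, 3779.69, -36549.56]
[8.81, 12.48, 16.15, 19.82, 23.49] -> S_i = 8.81 + 3.67*i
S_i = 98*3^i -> [98, 294, 882, 2646, 7938]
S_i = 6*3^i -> [6, 18, 54, 162, 486]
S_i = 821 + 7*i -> [821, 828, 835, 842, 849]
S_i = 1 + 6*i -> [1, 7, 13, 19, 25]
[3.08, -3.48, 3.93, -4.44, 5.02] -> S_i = 3.08*(-1.13)^i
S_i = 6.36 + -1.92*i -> [6.36, 4.44, 2.52, 0.6, -1.32]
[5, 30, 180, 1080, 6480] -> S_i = 5*6^i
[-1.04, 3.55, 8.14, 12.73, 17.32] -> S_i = -1.04 + 4.59*i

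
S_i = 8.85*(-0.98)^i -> [8.85, -8.67, 8.5, -8.33, 8.16]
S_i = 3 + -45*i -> [3, -42, -87, -132, -177]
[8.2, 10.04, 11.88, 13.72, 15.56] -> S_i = 8.20 + 1.84*i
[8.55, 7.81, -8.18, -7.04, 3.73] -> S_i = Random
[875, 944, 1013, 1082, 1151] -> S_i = 875 + 69*i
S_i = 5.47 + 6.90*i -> [5.47, 12.37, 19.27, 26.17, 33.07]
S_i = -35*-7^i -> [-35, 245, -1715, 12005, -84035]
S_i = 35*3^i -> [35, 105, 315, 945, 2835]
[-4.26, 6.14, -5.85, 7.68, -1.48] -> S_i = Random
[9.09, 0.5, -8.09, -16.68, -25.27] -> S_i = 9.09 + -8.59*i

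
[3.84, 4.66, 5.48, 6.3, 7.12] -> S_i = 3.84 + 0.82*i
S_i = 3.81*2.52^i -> [3.81, 9.6, 24.2, 60.97, 153.65]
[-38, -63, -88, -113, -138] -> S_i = -38 + -25*i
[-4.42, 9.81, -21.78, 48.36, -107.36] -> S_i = -4.42*(-2.22)^i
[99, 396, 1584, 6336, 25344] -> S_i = 99*4^i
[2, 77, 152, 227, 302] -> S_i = 2 + 75*i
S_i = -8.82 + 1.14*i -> [-8.82, -7.68, -6.54, -5.4, -4.26]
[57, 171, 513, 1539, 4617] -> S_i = 57*3^i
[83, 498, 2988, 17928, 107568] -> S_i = 83*6^i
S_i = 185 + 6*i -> [185, 191, 197, 203, 209]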